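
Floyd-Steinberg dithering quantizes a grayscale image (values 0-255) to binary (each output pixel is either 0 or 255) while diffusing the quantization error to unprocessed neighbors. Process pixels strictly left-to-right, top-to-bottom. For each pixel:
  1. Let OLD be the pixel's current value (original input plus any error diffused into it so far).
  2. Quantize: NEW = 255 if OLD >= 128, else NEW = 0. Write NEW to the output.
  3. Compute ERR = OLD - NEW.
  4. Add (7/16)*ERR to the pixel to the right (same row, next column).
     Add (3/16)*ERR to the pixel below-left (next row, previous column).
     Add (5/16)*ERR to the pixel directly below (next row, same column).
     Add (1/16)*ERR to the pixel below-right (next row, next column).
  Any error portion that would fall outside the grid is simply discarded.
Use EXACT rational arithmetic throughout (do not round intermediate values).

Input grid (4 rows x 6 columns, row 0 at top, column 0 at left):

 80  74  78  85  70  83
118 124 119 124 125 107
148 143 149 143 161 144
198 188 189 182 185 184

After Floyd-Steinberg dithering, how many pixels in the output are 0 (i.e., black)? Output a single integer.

(0,0): OLD=80 → NEW=0, ERR=80
(0,1): OLD=109 → NEW=0, ERR=109
(0,2): OLD=2011/16 → NEW=0, ERR=2011/16
(0,3): OLD=35837/256 → NEW=255, ERR=-29443/256
(0,4): OLD=80619/4096 → NEW=0, ERR=80619/4096
(0,5): OLD=6003821/65536 → NEW=0, ERR=6003821/65536
(1,0): OLD=2615/16 → NEW=255, ERR=-1465/16
(1,1): OLD=18761/128 → NEW=255, ERR=-13879/128
(1,2): OLD=393573/4096 → NEW=0, ERR=393573/4096
(1,3): OLD=2320677/16384 → NEW=255, ERR=-1857243/16384
(1,4): OLD=95992771/1048576 → NEW=0, ERR=95992771/1048576
(1,5): OLD=2968055653/16777216 → NEW=255, ERR=-1310134427/16777216
(2,0): OLD=202867/2048 → NEW=0, ERR=202867/2048
(2,1): OLD=10796825/65536 → NEW=255, ERR=-5914855/65536
(2,2): OLD=116926715/1048576 → NEW=0, ERR=116926715/1048576
(2,3): OLD=1506022067/8388608 → NEW=255, ERR=-633072973/8388608
(2,4): OLD=36202288361/268435456 → NEW=255, ERR=-32248752919/268435456
(2,5): OLD=312497415407/4294967296 → NEW=0, ERR=312497415407/4294967296
(3,0): OLD=222332203/1048576 → NEW=255, ERR=-45054677/1048576
(3,1): OLD=1410096759/8388608 → NEW=255, ERR=-728998281/8388608
(3,2): OLD=11142455433/67108864 → NEW=255, ERR=-5970304887/67108864
(3,3): OLD=446410815639/4294967296 → NEW=0, ERR=446410815639/4294967296
(3,4): OLD=6935718778079/34359738368 → NEW=255, ERR=-1826014505761/34359738368
(3,5): OLD=96745024457713/549755813888 → NEW=255, ERR=-43442708083727/549755813888
Output grid:
  Row 0: ...#..  (5 black, running=5)
  Row 1: ##.#.#  (2 black, running=7)
  Row 2: .#.##.  (3 black, running=10)
  Row 3: ###.##  (1 black, running=11)

Answer: 11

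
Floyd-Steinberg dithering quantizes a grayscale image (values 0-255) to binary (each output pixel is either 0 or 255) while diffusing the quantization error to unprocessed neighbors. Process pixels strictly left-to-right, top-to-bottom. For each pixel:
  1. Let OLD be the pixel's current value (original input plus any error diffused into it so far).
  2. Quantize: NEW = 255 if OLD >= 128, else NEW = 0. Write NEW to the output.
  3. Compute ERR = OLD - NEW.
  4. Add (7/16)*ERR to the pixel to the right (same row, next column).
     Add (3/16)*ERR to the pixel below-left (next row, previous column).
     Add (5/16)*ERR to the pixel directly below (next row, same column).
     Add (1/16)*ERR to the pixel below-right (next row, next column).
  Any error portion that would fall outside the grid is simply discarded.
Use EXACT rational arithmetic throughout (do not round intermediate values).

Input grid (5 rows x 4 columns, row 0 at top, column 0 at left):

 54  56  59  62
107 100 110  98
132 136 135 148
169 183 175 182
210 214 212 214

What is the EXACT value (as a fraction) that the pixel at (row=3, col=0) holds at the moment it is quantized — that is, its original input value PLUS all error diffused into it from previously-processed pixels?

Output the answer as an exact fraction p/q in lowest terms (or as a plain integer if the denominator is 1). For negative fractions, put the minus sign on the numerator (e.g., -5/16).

(0,0): OLD=54 → NEW=0, ERR=54
(0,1): OLD=637/8 → NEW=0, ERR=637/8
(0,2): OLD=12011/128 → NEW=0, ERR=12011/128
(0,3): OLD=211053/2048 → NEW=0, ERR=211053/2048
(1,0): OLD=17767/128 → NEW=255, ERR=-14873/128
(1,1): OLD=97297/1024 → NEW=0, ERR=97297/1024
(1,2): OLD=6723749/32768 → NEW=255, ERR=-1632091/32768
(1,3): OLD=59914643/524288 → NEW=0, ERR=59914643/524288
(2,0): OLD=1859659/16384 → NEW=0, ERR=1859659/16384
(2,1): OLD=104202153/524288 → NEW=255, ERR=-29491287/524288
(2,2): OLD=128126973/1048576 → NEW=0, ERR=128126973/1048576
(2,3): OLD=3926836297/16777216 → NEW=255, ERR=-351353783/16777216
(3,0): OLD=1626746331/8388608 → NEW=255, ERR=-512348709/8388608
Target (3,0): original=169, with diffused error = 1626746331/8388608

Answer: 1626746331/8388608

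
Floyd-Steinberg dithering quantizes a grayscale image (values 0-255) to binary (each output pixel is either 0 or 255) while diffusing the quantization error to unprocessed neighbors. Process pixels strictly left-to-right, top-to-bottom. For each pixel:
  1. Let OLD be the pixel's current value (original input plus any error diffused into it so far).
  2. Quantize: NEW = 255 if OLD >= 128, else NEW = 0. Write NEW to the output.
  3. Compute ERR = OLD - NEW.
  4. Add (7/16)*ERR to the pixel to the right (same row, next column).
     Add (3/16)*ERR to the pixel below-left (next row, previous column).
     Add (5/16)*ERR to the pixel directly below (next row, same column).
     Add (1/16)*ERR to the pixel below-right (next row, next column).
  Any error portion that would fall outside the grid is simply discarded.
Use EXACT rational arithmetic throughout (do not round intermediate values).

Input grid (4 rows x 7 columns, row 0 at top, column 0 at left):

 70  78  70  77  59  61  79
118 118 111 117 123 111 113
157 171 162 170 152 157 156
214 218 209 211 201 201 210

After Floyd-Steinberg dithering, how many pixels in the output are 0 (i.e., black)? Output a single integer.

(0,0): OLD=70 → NEW=0, ERR=70
(0,1): OLD=869/8 → NEW=0, ERR=869/8
(0,2): OLD=15043/128 → NEW=0, ERR=15043/128
(0,3): OLD=262997/2048 → NEW=255, ERR=-259243/2048
(0,4): OLD=118611/32768 → NEW=0, ERR=118611/32768
(0,5): OLD=32811845/524288 → NEW=0, ERR=32811845/524288
(0,6): OLD=892382947/8388608 → NEW=0, ERR=892382947/8388608
(1,0): OLD=20511/128 → NEW=255, ERR=-12129/128
(1,1): OLD=140185/1024 → NEW=255, ERR=-120935/1024
(1,2): OLD=2592333/32768 → NEW=0, ERR=2592333/32768
(1,3): OLD=15738857/131072 → NEW=0, ERR=15738857/131072
(1,4): OLD=1514044987/8388608 → NEW=255, ERR=-625050053/8388608
(1,5): OLD=7927639147/67108864 → NEW=0, ERR=7927639147/67108864
(1,6): OLD=216721534181/1073741824 → NEW=255, ERR=-57082630939/1073741824
(2,0): OLD=1724323/16384 → NEW=0, ERR=1724323/16384
(2,1): OLD=99116145/524288 → NEW=255, ERR=-34577295/524288
(2,2): OLD=1451247635/8388608 → NEW=255, ERR=-687847405/8388608
(2,3): OLD=10913501627/67108864 → NEW=255, ERR=-6199258693/67108864
(2,4): OLD=63326578251/536870912 → NEW=0, ERR=63326578251/536870912
(2,5): OLD=3966768389561/17179869184 → NEW=255, ERR=-414098252359/17179869184
(2,6): OLD=37445130863263/274877906944 → NEW=255, ERR=-32648735407457/274877906944
(3,0): OLD=1967321907/8388608 → NEW=255, ERR=-171773133/8388608
(3,1): OLD=12055090167/67108864 → NEW=255, ERR=-5057670153/67108864
(3,2): OLD=69235392053/536870912 → NEW=255, ERR=-67666690507/536870912
(3,3): OLD=309199129619/2147483648 → NEW=255, ERR=-238409200621/2147483648
(3,4): OLD=49202491598643/274877906944 → NEW=255, ERR=-20891374672077/274877906944
(3,5): OLD=319558433840393/2199023255552 → NEW=255, ERR=-241192496325367/2199023255552
(3,6): OLD=4341416671776919/35184372088832 → NEW=0, ERR=4341416671776919/35184372088832
Output grid:
  Row 0: ...#...  (6 black, running=6)
  Row 1: ##..#.#  (3 black, running=9)
  Row 2: .###.##  (2 black, running=11)
  Row 3: ######.  (1 black, running=12)

Answer: 12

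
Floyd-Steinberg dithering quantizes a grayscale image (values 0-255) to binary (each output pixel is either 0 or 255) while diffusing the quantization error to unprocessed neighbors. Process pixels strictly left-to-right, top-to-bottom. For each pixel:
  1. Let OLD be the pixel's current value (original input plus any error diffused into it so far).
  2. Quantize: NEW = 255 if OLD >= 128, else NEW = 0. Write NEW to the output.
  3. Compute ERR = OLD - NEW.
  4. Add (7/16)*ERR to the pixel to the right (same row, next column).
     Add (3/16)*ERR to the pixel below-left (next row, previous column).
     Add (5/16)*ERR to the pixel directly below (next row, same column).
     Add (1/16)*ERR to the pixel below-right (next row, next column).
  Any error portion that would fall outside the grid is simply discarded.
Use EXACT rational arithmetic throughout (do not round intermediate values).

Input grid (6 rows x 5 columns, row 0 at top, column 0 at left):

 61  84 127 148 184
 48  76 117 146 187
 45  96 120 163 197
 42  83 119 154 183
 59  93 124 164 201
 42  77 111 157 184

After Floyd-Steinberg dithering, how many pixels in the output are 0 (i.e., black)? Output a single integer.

Answer: 15

Derivation:
(0,0): OLD=61 → NEW=0, ERR=61
(0,1): OLD=1771/16 → NEW=0, ERR=1771/16
(0,2): OLD=44909/256 → NEW=255, ERR=-20371/256
(0,3): OLD=463611/4096 → NEW=0, ERR=463611/4096
(0,4): OLD=15303901/65536 → NEW=255, ERR=-1407779/65536
(1,0): OLD=22481/256 → NEW=0, ERR=22481/256
(1,1): OLD=282423/2048 → NEW=255, ERR=-239817/2048
(1,2): OLD=4524803/65536 → NEW=0, ERR=4524803/65536
(1,3): OLD=53104071/262144 → NEW=255, ERR=-13742649/262144
(1,4): OLD=689651829/4194304 → NEW=255, ERR=-379895691/4194304
(2,0): OLD=1654349/32768 → NEW=0, ERR=1654349/32768
(2,1): OLD=104783007/1048576 → NEW=0, ERR=104783007/1048576
(2,2): OLD=2821033117/16777216 → NEW=255, ERR=-1457156963/16777216
(2,3): OLD=25756834183/268435456 → NEW=0, ERR=25756834183/268435456
(2,4): OLD=890767302897/4294967296 → NEW=255, ERR=-204449357583/4294967296
(3,0): OLD=1283687933/16777216 → NEW=0, ERR=1283687933/16777216
(3,1): OLD=18062077369/134217728 → NEW=255, ERR=-16163443271/134217728
(3,2): OLD=272335297731/4294967296 → NEW=0, ERR=272335297731/4294967296
(3,3): OLD=1695414122603/8589934592 → NEW=255, ERR=-495019198357/8589934592
(3,4): OLD=20465919214903/137438953472 → NEW=255, ERR=-14581013920457/137438953472
(4,0): OLD=129558722739/2147483648 → NEW=0, ERR=129558722739/2147483648
(4,1): OLD=6764212535475/68719476736 → NEW=0, ERR=6764212535475/68719476736
(4,2): OLD=185319609695709/1099511627776 → NEW=255, ERR=-95055855387171/1099511627776
(4,3): OLD=1622688738753715/17592186044416 → NEW=0, ERR=1622688738753715/17592186044416
(4,4): OLD=57589643262790245/281474976710656 → NEW=255, ERR=-14186475798427035/281474976710656
(5,0): OLD=87201521611257/1099511627776 → NEW=0, ERR=87201521611257/1099511627776
(5,1): OLD=1143656239708843/8796093022208 → NEW=255, ERR=-1099347480954197/8796093022208
(5,2): OLD=14848093875893123/281474976710656 → NEW=0, ERR=14848093875893123/281474976710656
(5,3): OLD=218480792838580013/1125899906842624 → NEW=255, ERR=-68623683406289107/1125899906842624
(5,4): OLD=2654406105212358367/18014398509481984 → NEW=255, ERR=-1939265514705547553/18014398509481984
Output grid:
  Row 0: ..#.#  (3 black, running=3)
  Row 1: .#.##  (2 black, running=5)
  Row 2: ..#.#  (3 black, running=8)
  Row 3: .#.##  (2 black, running=10)
  Row 4: ..#.#  (3 black, running=13)
  Row 5: .#.##  (2 black, running=15)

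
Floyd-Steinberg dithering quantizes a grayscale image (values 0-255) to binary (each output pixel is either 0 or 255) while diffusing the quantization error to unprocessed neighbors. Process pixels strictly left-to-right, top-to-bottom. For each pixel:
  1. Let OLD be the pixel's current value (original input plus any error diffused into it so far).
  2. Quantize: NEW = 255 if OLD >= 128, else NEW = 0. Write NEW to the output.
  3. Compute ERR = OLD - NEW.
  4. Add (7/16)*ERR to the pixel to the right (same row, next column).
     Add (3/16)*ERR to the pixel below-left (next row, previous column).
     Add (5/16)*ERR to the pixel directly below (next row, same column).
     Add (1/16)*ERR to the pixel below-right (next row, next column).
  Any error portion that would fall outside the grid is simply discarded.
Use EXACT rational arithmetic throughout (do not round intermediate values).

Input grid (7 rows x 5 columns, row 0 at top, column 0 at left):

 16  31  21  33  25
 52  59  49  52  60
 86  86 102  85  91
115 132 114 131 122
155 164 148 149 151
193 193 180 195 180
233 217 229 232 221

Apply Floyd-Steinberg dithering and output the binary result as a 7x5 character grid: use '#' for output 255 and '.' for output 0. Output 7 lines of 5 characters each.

Answer: .....
...#.
.#..#
#.#.#
#.##.
##.##
#####

Derivation:
(0,0): OLD=16 → NEW=0, ERR=16
(0,1): OLD=38 → NEW=0, ERR=38
(0,2): OLD=301/8 → NEW=0, ERR=301/8
(0,3): OLD=6331/128 → NEW=0, ERR=6331/128
(0,4): OLD=95517/2048 → NEW=0, ERR=95517/2048
(1,0): OLD=513/8 → NEW=0, ERR=513/8
(1,1): OLD=6847/64 → NEW=0, ERR=6847/64
(1,2): OLD=244147/2048 → NEW=0, ERR=244147/2048
(1,3): OLD=1070763/8192 → NEW=255, ERR=-1018197/8192
(1,4): OLD=3052465/131072 → NEW=0, ERR=3052465/131072
(2,0): OLD=129125/1024 → NEW=0, ERR=129125/1024
(2,1): OLD=6585087/32768 → NEW=255, ERR=-1770753/32768
(2,2): OLD=51901165/524288 → NEW=0, ERR=51901165/524288
(2,3): OLD=849648007/8388608 → NEW=0, ERR=849648007/8388608
(2,4): OLD=18095504369/134217728 → NEW=255, ERR=-16130016271/134217728
(3,0): OLD=75640861/524288 → NEW=255, ERR=-58052579/524288
(3,1): OLD=390541729/4194304 → NEW=0, ERR=390541729/4194304
(3,2): OLD=27016129651/134217728 → NEW=255, ERR=-7209390989/134217728
(3,3): OLD=32965388869/268435456 → NEW=0, ERR=32965388869/268435456
(3,4): OLD=620632305709/4294967296 → NEW=255, ERR=-474584354771/4294967296
(4,0): OLD=9251395947/67108864 → NEW=255, ERR=-7861364373/67108864
(4,1): OLD=268125260499/2147483648 → NEW=0, ERR=268125260499/2147483648
(4,2): OLD=7376493520941/34359738368 → NEW=255, ERR=-1385239762899/34359738368
(4,3): OLD=80079158197491/549755813888 → NEW=255, ERR=-60108574343949/549755813888
(4,4): OLD=671229155296037/8796093022208 → NEW=0, ERR=671229155296037/8796093022208
(5,0): OLD=6177986986841/34359738368 → NEW=255, ERR=-2583746296999/34359738368
(5,1): OLD=50642965496819/274877906944 → NEW=255, ERR=-19450900773901/274877906944
(5,2): OLD=1088479295786803/8796093022208 → NEW=0, ERR=1088479295786803/8796093022208
(5,3): OLD=7978386359716657/35184372088832 → NEW=255, ERR=-993628522935503/35184372088832
(5,4): OLD=103953226303195643/562949953421312 → NEW=255, ERR=-39599011819238917/562949953421312
(6,0): OLD=863042282885569/4398046511104 → NEW=255, ERR=-258459577445951/4398046511104
(6,1): OLD=26413455600367367/140737488355328 → NEW=255, ERR=-9474603930241273/140737488355328
(6,2): OLD=514535870013713773/2251799813685248 → NEW=255, ERR=-59673082476024467/2251799813685248
(6,3): OLD=7426470761618662911/36028797018963968 → NEW=255, ERR=-1760872478217148929/36028797018963968
(6,4): OLD=101382559521894139833/576460752303423488 → NEW=255, ERR=-45614932315478849607/576460752303423488
Row 0: .....
Row 1: ...#.
Row 2: .#..#
Row 3: #.#.#
Row 4: #.##.
Row 5: ##.##
Row 6: #####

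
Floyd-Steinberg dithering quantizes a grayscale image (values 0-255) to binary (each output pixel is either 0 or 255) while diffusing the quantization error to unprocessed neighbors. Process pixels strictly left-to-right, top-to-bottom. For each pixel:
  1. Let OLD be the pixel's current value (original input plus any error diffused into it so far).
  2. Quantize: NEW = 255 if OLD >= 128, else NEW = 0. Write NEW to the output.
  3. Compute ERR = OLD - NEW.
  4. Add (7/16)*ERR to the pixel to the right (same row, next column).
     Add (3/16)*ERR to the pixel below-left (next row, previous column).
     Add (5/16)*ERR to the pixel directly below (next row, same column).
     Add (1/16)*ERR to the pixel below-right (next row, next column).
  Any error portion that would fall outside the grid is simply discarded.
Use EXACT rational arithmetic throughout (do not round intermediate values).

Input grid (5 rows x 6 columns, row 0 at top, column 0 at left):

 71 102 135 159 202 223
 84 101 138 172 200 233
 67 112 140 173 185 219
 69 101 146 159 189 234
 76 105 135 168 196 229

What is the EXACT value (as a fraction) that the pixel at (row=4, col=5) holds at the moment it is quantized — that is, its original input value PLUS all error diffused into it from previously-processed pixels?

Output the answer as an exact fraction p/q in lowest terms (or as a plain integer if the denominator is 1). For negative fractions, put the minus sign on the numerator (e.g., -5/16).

Answer: 1103014140833020429/4503599627370496

Derivation:
(0,0): OLD=71 → NEW=0, ERR=71
(0,1): OLD=2129/16 → NEW=255, ERR=-1951/16
(0,2): OLD=20903/256 → NEW=0, ERR=20903/256
(0,3): OLD=797585/4096 → NEW=255, ERR=-246895/4096
(0,4): OLD=11510007/65536 → NEW=255, ERR=-5201673/65536
(0,5): OLD=197420737/1048576 → NEW=255, ERR=-69966143/1048576
(1,0): OLD=21331/256 → NEW=0, ERR=21331/256
(1,1): OLD=243909/2048 → NEW=0, ERR=243909/2048
(1,2): OLD=12890793/65536 → NEW=255, ERR=-3820887/65536
(1,3): OLD=30900853/262144 → NEW=0, ERR=30900853/262144
(1,4): OLD=3531429695/16777216 → NEW=255, ERR=-746760385/16777216
(1,5): OLD=50389218825/268435456 → NEW=255, ERR=-18061822455/268435456
(2,0): OLD=3780423/32768 → NEW=0, ERR=3780423/32768
(2,1): OLD=203389949/1048576 → NEW=255, ERR=-63996931/1048576
(2,2): OLD=2090852407/16777216 → NEW=0, ERR=2090852407/16777216
(2,3): OLD=33872572735/134217728 → NEW=255, ERR=-352947905/134217728
(2,4): OLD=707343854397/4294967296 → NEW=255, ERR=-387872806083/4294967296
(2,5): OLD=10698339307643/68719476736 → NEW=255, ERR=-6825127260037/68719476736
(3,0): OLD=1570504791/16777216 → NEW=0, ERR=1570504791/16777216
(3,1): OLD=20596946955/134217728 → NEW=255, ERR=-13628573685/134217728
(3,2): OLD=146258121105/1073741824 → NEW=255, ERR=-127546044015/1073741824
(3,3): OLD=6670275701747/68719476736 → NEW=0, ERR=6670275701747/68719476736
(3,4): OLD=101406855983891/549755813888 → NEW=255, ERR=-38780876557549/549755813888
(3,5): OLD=1464166821713725/8796093022208 → NEW=255, ERR=-778836898949315/8796093022208
(4,0): OLD=185143227833/2147483648 → NEW=0, ERR=185143227833/2147483648
(4,1): OLD=3249237577829/34359738368 → NEW=0, ERR=3249237577829/34359738368
(4,2): OLD=166141659133087/1099511627776 → NEW=255, ERR=-114233805949793/1099511627776
(4,3): OLD=2326180261536443/17592186044416 → NEW=255, ERR=-2159827179789637/17592186044416
(4,4): OLD=30879934113504619/281474976710656 → NEW=0, ERR=30879934113504619/281474976710656
(4,5): OLD=1103014140833020429/4503599627370496 → NEW=255, ERR=-45403764146456051/4503599627370496
Target (4,5): original=229, with diffused error = 1103014140833020429/4503599627370496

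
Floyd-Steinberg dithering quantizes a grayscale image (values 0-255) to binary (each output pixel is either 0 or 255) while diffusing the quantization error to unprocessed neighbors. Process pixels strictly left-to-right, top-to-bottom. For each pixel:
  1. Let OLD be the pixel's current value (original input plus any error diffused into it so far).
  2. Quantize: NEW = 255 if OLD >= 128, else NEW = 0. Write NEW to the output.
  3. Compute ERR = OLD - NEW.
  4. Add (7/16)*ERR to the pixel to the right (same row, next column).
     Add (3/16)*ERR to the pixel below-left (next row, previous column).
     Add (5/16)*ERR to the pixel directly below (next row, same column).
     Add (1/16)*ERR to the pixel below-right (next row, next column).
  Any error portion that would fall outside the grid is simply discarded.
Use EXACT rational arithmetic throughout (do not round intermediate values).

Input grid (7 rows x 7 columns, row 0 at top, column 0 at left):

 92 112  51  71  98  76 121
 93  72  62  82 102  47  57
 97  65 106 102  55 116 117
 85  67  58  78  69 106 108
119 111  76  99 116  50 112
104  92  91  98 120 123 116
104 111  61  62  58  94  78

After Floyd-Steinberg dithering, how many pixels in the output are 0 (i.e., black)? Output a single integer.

(0,0): OLD=92 → NEW=0, ERR=92
(0,1): OLD=609/4 → NEW=255, ERR=-411/4
(0,2): OLD=387/64 → NEW=0, ERR=387/64
(0,3): OLD=75413/1024 → NEW=0, ERR=75413/1024
(0,4): OLD=2133523/16384 → NEW=255, ERR=-2044397/16384
(0,5): OLD=5612165/262144 → NEW=0, ERR=5612165/262144
(0,6): OLD=546795939/4194304 → NEW=255, ERR=-522751581/4194304
(1,0): OLD=6559/64 → NEW=0, ERR=6559/64
(1,1): OLD=46905/512 → NEW=0, ERR=46905/512
(1,2): OLD=1824461/16384 → NEW=0, ERR=1824461/16384
(1,3): OLD=8566489/65536 → NEW=255, ERR=-8145191/65536
(1,4): OLD=72344123/4194304 → NEW=0, ERR=72344123/4194304
(1,5): OLD=1008939147/33554432 → NEW=0, ERR=1008939147/33554432
(1,6): OLD=17472509893/536870912 → NEW=0, ERR=17472509893/536870912
(2,0): OLD=1197699/8192 → NEW=255, ERR=-891261/8192
(2,1): OLD=19218993/262144 → NEW=0, ERR=19218993/262144
(2,2): OLD=651359123/4194304 → NEW=255, ERR=-418188397/4194304
(2,3): OLD=997709307/33554432 → NEW=0, ERR=997709307/33554432
(2,4): OLD=19131054939/268435456 → NEW=0, ERR=19131054939/268435456
(2,5): OLD=1406659891001/8589934592 → NEW=255, ERR=-783773429959/8589934592
(2,6): OLD=12250032759583/137438953472 → NEW=0, ERR=12250032759583/137438953472
(3,0): OLD=271571059/4194304 → NEW=0, ERR=271571059/4194304
(3,1): OLD=3111959959/33554432 → NEW=0, ERR=3111959959/33554432
(3,2): OLD=20823927877/268435456 → NEW=0, ERR=20823927877/268435456
(3,3): OLD=137828105979/1073741824 → NEW=255, ERR=-135976059141/1073741824
(3,4): OLD=2833690560627/137438953472 → NEW=0, ERR=2833690560627/137438953472
(3,5): OLD=118387811511849/1099511627776 → NEW=0, ERR=118387811511849/1099511627776
(3,6): OLD=3118349084728439/17592186044416 → NEW=255, ERR=-1367658356597641/17592186044416
(4,0): OLD=84086360765/536870912 → NEW=255, ERR=-52815721795/536870912
(4,1): OLD=992434146681/8589934592 → NEW=0, ERR=992434146681/8589934592
(4,2): OLD=18257464281079/137438953472 → NEW=255, ERR=-16789468854281/137438953472
(4,3): OLD=16157632612173/1099511627776 → NEW=0, ERR=16157632612173/1099511627776
(4,4): OLD=1241534290918855/8796093022208 → NEW=255, ERR=-1001469429744185/8796093022208
(4,5): OLD=5783939062029463/281474976710656 → NEW=0, ERR=5783939062029463/281474976710656
(4,6): OLD=465785342918923857/4503599627370496 → NEW=0, ERR=465785342918923857/4503599627370496
(5,0): OLD=13045695857531/137438953472 → NEW=0, ERR=13045695857531/137438953472
(5,1): OLD=154567755452809/1099511627776 → NEW=255, ERR=-125807709630071/1099511627776
(5,2): OLD=112080338535903/8796093022208 → NEW=0, ERR=112080338535903/8796093022208
(5,3): OLD=5572103618576923/70368744177664 → NEW=0, ERR=5572103618576923/70368744177664
(5,4): OLD=557703918980348441/4503599627370496 → NEW=0, ERR=557703918980348441/4503599627370496
(5,5): OLD=7057165152608840553/36028797018963968 → NEW=255, ERR=-2130178087226971287/36028797018963968
(5,6): OLD=71329958573305051143/576460752303423488 → NEW=0, ERR=71329958573305051143/576460752303423488
(6,0): OLD=1973992054030291/17592186044416 → NEW=0, ERR=1973992054030291/17592186044416
(6,1): OLD=37339381123668559/281474976710656 → NEW=255, ERR=-34436737937548721/281474976710656
(6,2): OLD=86253735630128589/4503599627370496 → NEW=0, ERR=86253735630128589/4503599627370496
(6,3): OLD=4292458513989237587/36028797018963968 → NEW=0, ERR=4292458513989237587/36028797018963968
(6,4): OLD=10281559097720954221/72057594037927936 → NEW=255, ERR=-8093127381950669459/72057594037927936
(6,5): OLD=528743568446353487165/9223372036854775808 → NEW=0, ERR=528743568446353487165/9223372036854775808
(6,6): OLD=20373044376653534060507/147573952589676412928 → NEW=255, ERR=-17258313533713951236133/147573952589676412928
Output grid:
  Row 0: .#..#.#  (4 black, running=4)
  Row 1: ...#...  (6 black, running=10)
  Row 2: #.#..#.  (4 black, running=14)
  Row 3: ...#..#  (5 black, running=19)
  Row 4: #.#.#..  (4 black, running=23)
  Row 5: .#...#.  (5 black, running=28)
  Row 6: .#..#.#  (4 black, running=32)

Answer: 32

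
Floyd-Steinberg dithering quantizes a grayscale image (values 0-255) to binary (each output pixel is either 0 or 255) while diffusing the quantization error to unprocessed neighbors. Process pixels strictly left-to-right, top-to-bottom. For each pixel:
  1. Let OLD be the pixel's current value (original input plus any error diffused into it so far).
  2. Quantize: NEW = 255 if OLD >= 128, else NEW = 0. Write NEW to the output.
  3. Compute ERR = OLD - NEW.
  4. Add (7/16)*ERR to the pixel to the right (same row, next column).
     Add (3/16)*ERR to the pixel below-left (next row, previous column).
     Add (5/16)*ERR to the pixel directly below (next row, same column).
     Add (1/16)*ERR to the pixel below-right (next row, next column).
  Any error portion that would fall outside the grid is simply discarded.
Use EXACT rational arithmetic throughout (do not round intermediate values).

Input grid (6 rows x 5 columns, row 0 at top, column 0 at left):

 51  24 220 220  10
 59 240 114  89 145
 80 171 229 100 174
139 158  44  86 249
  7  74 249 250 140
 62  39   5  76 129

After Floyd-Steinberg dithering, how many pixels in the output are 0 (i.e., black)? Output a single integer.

(0,0): OLD=51 → NEW=0, ERR=51
(0,1): OLD=741/16 → NEW=0, ERR=741/16
(0,2): OLD=61507/256 → NEW=255, ERR=-3773/256
(0,3): OLD=874709/4096 → NEW=255, ERR=-169771/4096
(0,4): OLD=-533037/65536 → NEW=0, ERR=-533037/65536
(1,0): OLD=21407/256 → NEW=0, ERR=21407/256
(1,1): OLD=596953/2048 → NEW=255, ERR=74713/2048
(1,2): OLD=7895629/65536 → NEW=0, ERR=7895629/65536
(1,3): OLD=33111497/262144 → NEW=0, ERR=33111497/262144
(1,4): OLD=818428475/4194304 → NEW=255, ERR=-251119045/4194304
(2,0): OLD=3701859/32768 → NEW=0, ERR=3701859/32768
(2,1): OLD=272253681/1048576 → NEW=255, ERR=4866801/1048576
(2,2): OLD=4943291411/16777216 → NEW=255, ERR=665101331/16777216
(2,3): OLD=41102786441/268435456 → NEW=255, ERR=-27348254839/268435456
(2,4): OLD=509434604159/4294967296 → NEW=0, ERR=509434604159/4294967296
(3,0): OLD=2938930867/16777216 → NEW=255, ERR=-1339259213/16777216
(3,1): OLD=18658993719/134217728 → NEW=255, ERR=-15566526921/134217728
(3,2): OLD=-56543572851/4294967296 → NEW=0, ERR=-56543572851/4294967296
(3,3): OLD=628097419429/8589934592 → NEW=0, ERR=628097419429/8589934592
(3,4): OLD=42838183237273/137438953472 → NEW=255, ERR=7791250101913/137438953472
(4,0): OLD=-85237563747/2147483648 → NEW=0, ERR=-85237563747/2147483648
(4,1): OLD=888790001565/68719476736 → NEW=0, ERR=888790001565/68719476736
(4,2): OLD=282580715781843/1099511627776 → NEW=255, ERR=2205250698963/1099511627776
(4,3): OLD=4987980462227357/17592186044416 → NEW=255, ERR=501973020901277/17592186044416
(4,4): OLD=49193051466015691/281474976710656 → NEW=255, ERR=-22583067595201589/281474976710656
(5,0): OLD=57198080727287/1099511627776 → NEW=0, ERR=57198080727287/1099511627776
(5,1): OLD=560279570203429/8796093022208 → NEW=0, ERR=560279570203429/8796093022208
(5,2): OLD=11161158225422797/281474976710656 → NEW=0, ERR=11161158225422797/281474976710656
(5,3): OLD=98343715580887299/1125899906842624 → NEW=0, ERR=98343715580887299/1125899906842624
(5,4): OLD=2592728338223036977/18014398509481984 → NEW=255, ERR=-2000943281694868943/18014398509481984
Output grid:
  Row 0: ..##.  (3 black, running=3)
  Row 1: .#..#  (3 black, running=6)
  Row 2: .###.  (2 black, running=8)
  Row 3: ##..#  (2 black, running=10)
  Row 4: ..###  (2 black, running=12)
  Row 5: ....#  (4 black, running=16)

Answer: 16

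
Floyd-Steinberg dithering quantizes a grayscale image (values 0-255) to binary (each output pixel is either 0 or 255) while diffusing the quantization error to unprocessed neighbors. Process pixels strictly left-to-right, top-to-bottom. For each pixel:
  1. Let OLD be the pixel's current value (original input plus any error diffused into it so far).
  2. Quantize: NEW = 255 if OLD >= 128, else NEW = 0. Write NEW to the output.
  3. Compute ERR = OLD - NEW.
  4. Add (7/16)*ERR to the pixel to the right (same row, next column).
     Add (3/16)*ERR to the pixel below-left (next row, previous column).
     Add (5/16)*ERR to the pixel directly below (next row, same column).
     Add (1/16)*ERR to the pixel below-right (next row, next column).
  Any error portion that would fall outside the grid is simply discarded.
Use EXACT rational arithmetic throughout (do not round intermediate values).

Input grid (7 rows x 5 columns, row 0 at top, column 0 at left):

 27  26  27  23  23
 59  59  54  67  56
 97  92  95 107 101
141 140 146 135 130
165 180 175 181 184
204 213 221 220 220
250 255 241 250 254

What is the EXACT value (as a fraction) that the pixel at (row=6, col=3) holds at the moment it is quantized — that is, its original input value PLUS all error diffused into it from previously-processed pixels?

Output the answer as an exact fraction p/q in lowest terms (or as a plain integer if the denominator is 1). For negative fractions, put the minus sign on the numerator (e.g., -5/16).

(0,0): OLD=27 → NEW=0, ERR=27
(0,1): OLD=605/16 → NEW=0, ERR=605/16
(0,2): OLD=11147/256 → NEW=0, ERR=11147/256
(0,3): OLD=172237/4096 → NEW=0, ERR=172237/4096
(0,4): OLD=2712987/65536 → NEW=0, ERR=2712987/65536
(1,0): OLD=19079/256 → NEW=0, ERR=19079/256
(1,1): OLD=231985/2048 → NEW=0, ERR=231985/2048
(1,2): OLD=8350085/65536 → NEW=0, ERR=8350085/65536
(1,3): OLD=38369185/262144 → NEW=255, ERR=-28477535/262144
(1,4): OLD=100821187/4194304 → NEW=0, ERR=100821187/4194304
(2,0): OLD=4637611/32768 → NEW=255, ERR=-3718229/32768
(2,1): OLD=111465865/1048576 → NEW=0, ERR=111465865/1048576
(2,2): OLD=2819149275/16777216 → NEW=255, ERR=-1459040805/16777216
(2,3): OLD=12743972961/268435456 → NEW=0, ERR=12743972961/268435456
(2,4): OLD=526101291623/4294967296 → NEW=0, ERR=526101291623/4294967296
(3,0): OLD=2105068411/16777216 → NEW=0, ERR=2105068411/16777216
(3,1): OLD=27476428127/134217728 → NEW=255, ERR=-6749092513/134217728
(3,2): OLD=482621845957/4294967296 → NEW=0, ERR=482621845957/4294967296
(3,3): OLD=1859973693341/8589934592 → NEW=255, ERR=-330459627619/8589934592
(3,4): OLD=21222666609009/137438953472 → NEW=255, ERR=-13824266526351/137438953472
(4,0): OLD=418290260821/2147483648 → NEW=255, ERR=-129318069419/2147483648
(4,1): OLD=11465961089621/68719476736 → NEW=255, ERR=-6057505478059/68719476736
(4,2): OLD=177235177761435/1099511627776 → NEW=255, ERR=-103140287321445/1099511627776
(4,3): OLD=2042478297045589/17592186044416 → NEW=0, ERR=2042478297045589/17592186044416
(4,4): OLD=56564431899851475/281474976710656 → NEW=255, ERR=-15211687161365805/281474976710656
(5,0): OLD=185436964525087/1099511627776 → NEW=255, ERR=-94938500557793/1099511627776
(5,1): OLD=1111166985902237/8796093022208 → NEW=0, ERR=1111166985902237/8796093022208
(5,2): OLD=74087798158724357/281474976710656 → NEW=255, ERR=2311679097507077/281474976710656
(5,3): OLD=274583240107329611/1125899906842624 → NEW=255, ERR=-12521236137539509/1125899906842624
(5,4): OLD=3702003886906861513/18014398509481984 → NEW=255, ERR=-891667733011044407/18014398509481984
(6,0): OLD=34720333024226991/140737488355328 → NEW=255, ERR=-1167726506381649/140737488355328
(6,1): OLD=1292487232784217537/4503599627370496 → NEW=255, ERR=144069327804741057/4503599627370496
(6,2): OLD=18977962448705857371/72057594037927936 → NEW=255, ERR=603275969034233691/72057594037927936
(6,3): OLD=278338289423768015785/1152921504606846976 → NEW=255, ERR=-15656694250977963095/1152921504606846976
Target (6,3): original=250, with diffused error = 278338289423768015785/1152921504606846976

Answer: 278338289423768015785/1152921504606846976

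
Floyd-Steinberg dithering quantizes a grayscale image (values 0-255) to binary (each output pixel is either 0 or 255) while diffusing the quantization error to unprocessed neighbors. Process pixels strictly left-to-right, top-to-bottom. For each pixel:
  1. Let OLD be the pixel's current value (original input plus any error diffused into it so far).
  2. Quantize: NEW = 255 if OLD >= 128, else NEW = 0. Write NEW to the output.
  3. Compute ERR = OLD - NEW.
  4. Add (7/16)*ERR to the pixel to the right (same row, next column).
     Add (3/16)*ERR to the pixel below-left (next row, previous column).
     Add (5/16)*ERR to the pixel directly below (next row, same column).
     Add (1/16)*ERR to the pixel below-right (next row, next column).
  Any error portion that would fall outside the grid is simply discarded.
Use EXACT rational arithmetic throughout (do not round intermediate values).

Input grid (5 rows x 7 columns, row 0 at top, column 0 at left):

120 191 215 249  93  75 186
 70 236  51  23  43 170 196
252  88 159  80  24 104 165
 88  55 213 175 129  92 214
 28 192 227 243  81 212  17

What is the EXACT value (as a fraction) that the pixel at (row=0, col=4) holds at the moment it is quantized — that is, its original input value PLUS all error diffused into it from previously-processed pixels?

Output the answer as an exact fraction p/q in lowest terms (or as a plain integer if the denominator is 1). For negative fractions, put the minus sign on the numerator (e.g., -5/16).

(0,0): OLD=120 → NEW=0, ERR=120
(0,1): OLD=487/2 → NEW=255, ERR=-23/2
(0,2): OLD=6719/32 → NEW=255, ERR=-1441/32
(0,3): OLD=117401/512 → NEW=255, ERR=-13159/512
(0,4): OLD=669743/8192 → NEW=0, ERR=669743/8192
Target (0,4): original=93, with diffused error = 669743/8192

Answer: 669743/8192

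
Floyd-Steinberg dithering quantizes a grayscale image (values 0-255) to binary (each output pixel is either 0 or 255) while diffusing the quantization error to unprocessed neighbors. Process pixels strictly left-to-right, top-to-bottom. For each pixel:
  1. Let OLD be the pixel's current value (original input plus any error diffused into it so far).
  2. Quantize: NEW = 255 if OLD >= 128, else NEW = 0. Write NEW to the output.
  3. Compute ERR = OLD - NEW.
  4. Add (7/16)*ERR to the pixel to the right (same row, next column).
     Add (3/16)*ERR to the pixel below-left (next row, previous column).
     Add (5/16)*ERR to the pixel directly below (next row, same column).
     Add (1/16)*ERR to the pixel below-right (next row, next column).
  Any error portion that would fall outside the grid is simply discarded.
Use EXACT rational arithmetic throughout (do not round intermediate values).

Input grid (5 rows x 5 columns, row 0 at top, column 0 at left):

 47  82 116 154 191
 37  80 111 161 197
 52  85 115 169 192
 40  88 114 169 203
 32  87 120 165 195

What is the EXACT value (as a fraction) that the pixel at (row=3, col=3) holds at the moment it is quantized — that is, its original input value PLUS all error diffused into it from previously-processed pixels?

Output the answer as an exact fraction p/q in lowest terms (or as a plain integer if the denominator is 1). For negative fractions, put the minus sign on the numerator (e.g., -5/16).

(0,0): OLD=47 → NEW=0, ERR=47
(0,1): OLD=1641/16 → NEW=0, ERR=1641/16
(0,2): OLD=41183/256 → NEW=255, ERR=-24097/256
(0,3): OLD=462105/4096 → NEW=0, ERR=462105/4096
(0,4): OLD=15752111/65536 → NEW=255, ERR=-959569/65536
(1,0): OLD=18155/256 → NEW=0, ERR=18155/256
(1,1): OLD=262893/2048 → NEW=255, ERR=-259347/2048
(1,2): OLD=3522289/65536 → NEW=0, ERR=3522289/65536
(1,3): OLD=55349405/262144 → NEW=255, ERR=-11497315/262144
(1,4): OLD=756180023/4194304 → NEW=255, ERR=-313367497/4194304
(2,0): OLD=1652095/32768 → NEW=0, ERR=1652095/32768
(2,1): OLD=85977317/1048576 → NEW=0, ERR=85977317/1048576
(2,2): OLD=2542250735/16777216 → NEW=255, ERR=-1735939345/16777216
(2,3): OLD=26676171869/268435456 → NEW=0, ERR=26676171869/268435456
(2,4): OLD=899316074315/4294967296 → NEW=255, ERR=-195900586165/4294967296
(3,0): OLD=1193355791/16777216 → NEW=0, ERR=1193355791/16777216
(3,1): OLD=17246025315/134217728 → NEW=255, ERR=-16979495325/134217728
(3,2): OLD=215076898353/4294967296 → NEW=0, ERR=215076898353/4294967296
(3,3): OLD=1777640171945/8589934592 → NEW=255, ERR=-412793149015/8589934592
Target (3,3): original=169, with diffused error = 1777640171945/8589934592

Answer: 1777640171945/8589934592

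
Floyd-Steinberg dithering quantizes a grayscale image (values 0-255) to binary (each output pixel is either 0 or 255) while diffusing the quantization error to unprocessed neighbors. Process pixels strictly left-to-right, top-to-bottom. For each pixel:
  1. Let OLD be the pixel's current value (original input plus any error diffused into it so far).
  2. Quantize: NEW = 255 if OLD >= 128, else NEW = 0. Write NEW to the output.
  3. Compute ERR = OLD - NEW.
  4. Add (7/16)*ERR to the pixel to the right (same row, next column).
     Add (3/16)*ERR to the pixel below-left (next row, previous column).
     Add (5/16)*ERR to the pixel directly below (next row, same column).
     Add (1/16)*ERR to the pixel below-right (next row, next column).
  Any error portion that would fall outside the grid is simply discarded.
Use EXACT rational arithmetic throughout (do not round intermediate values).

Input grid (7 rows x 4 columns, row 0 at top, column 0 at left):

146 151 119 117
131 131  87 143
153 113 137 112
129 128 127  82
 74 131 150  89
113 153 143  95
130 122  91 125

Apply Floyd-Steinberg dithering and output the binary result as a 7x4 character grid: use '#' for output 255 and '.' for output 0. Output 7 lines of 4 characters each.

(0,0): OLD=146 → NEW=255, ERR=-109
(0,1): OLD=1653/16 → NEW=0, ERR=1653/16
(0,2): OLD=42035/256 → NEW=255, ERR=-23245/256
(0,3): OLD=316517/4096 → NEW=0, ERR=316517/4096
(1,0): OLD=29775/256 → NEW=0, ERR=29775/256
(1,1): OLD=389801/2048 → NEW=255, ERR=-132439/2048
(1,2): OLD=3360605/65536 → NEW=0, ERR=3360605/65536
(1,3): OLD=192841243/1048576 → NEW=255, ERR=-74545637/1048576
(2,0): OLD=5807187/32768 → NEW=255, ERR=-2548653/32768
(2,1): OLD=79321921/1048576 → NEW=0, ERR=79321921/1048576
(2,2): OLD=353891845/2097152 → NEW=255, ERR=-180881915/2097152
(2,3): OLD=1854005969/33554432 → NEW=0, ERR=1854005969/33554432
(3,0): OLD=1994442147/16777216 → NEW=0, ERR=1994442147/16777216
(3,1): OLD=49020510781/268435456 → NEW=255, ERR=-19430530499/268435456
(3,2): OLD=358485262531/4294967296 → NEW=0, ERR=358485262531/4294967296
(3,3): OLD=8960511588309/68719476736 → NEW=255, ERR=-8562954979371/68719476736
(4,0): OLD=419091360167/4294967296 → NEW=0, ERR=419091360167/4294967296
(4,1): OLD=5983740755445/34359738368 → NEW=255, ERR=-2777992528395/34359738368
(4,2): OLD=124050589025493/1099511627776 → NEW=0, ERR=124050589025493/1099511627776
(4,3): OLD=1840794509989731/17592186044416 → NEW=0, ERR=1840794509989731/17592186044416
(5,0): OLD=70552083790839/549755813888 → NEW=255, ERR=-69635648750601/549755813888
(5,1): OLD=1751665733023265/17592186044416 → NEW=0, ERR=1751665733023265/17592186044416
(5,2): OLD=2079271258695533/8796093022208 → NEW=255, ERR=-163732461967507/8796093022208
(5,3): OLD=35636650294323765/281474976710656 → NEW=0, ERR=35636650294323765/281474976710656
(6,0): OLD=30705040371358915/281474976710656 → NEW=0, ERR=30705040371358915/281474976710656
(6,1): OLD=853135927271385733/4503599627370496 → NEW=255, ERR=-295281977708090747/4503599627370496
(6,2): OLD=6230097752639485587/72057594037927936 → NEW=0, ERR=6230097752639485587/72057594037927936
(6,3): OLD=231999488392628872965/1152921504606846976 → NEW=255, ERR=-61995495282117105915/1152921504606846976
Row 0: #.#.
Row 1: .#.#
Row 2: #.#.
Row 3: .#.#
Row 4: .#..
Row 5: #.#.
Row 6: .#.#

Answer: #.#.
.#.#
#.#.
.#.#
.#..
#.#.
.#.#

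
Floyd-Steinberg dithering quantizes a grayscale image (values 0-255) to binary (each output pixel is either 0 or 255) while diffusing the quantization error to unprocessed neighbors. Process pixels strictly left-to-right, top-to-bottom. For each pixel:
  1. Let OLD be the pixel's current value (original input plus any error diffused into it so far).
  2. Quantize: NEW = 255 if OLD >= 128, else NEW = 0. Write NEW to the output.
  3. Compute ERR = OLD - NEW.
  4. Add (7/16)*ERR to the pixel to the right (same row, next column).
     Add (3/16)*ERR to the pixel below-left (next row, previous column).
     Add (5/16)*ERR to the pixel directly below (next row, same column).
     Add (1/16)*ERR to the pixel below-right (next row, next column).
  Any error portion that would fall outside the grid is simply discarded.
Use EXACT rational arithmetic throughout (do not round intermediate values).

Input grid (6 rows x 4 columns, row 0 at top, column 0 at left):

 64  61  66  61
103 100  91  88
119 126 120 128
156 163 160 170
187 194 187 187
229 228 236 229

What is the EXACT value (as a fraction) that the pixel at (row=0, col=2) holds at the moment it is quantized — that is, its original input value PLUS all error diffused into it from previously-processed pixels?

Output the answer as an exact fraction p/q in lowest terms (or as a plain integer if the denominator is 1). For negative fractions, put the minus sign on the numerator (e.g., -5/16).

(0,0): OLD=64 → NEW=0, ERR=64
(0,1): OLD=89 → NEW=0, ERR=89
(0,2): OLD=1679/16 → NEW=0, ERR=1679/16
Target (0,2): original=66, with diffused error = 1679/16

Answer: 1679/16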